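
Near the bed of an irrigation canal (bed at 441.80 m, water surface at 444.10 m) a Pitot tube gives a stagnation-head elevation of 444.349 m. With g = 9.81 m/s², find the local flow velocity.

Near the bed, under hydrostatic conditions, the piezometric head (z + ψ) equals the free-surface elevation, 444.10 m.
Velocity head = total − piezometric = 444.349 − 444.10 = 0.249 m.
v = √(2g·h_v) = √(2 × 9.81 × 0.249) = 2.21 m/s.

v ≈ 2.21 m/s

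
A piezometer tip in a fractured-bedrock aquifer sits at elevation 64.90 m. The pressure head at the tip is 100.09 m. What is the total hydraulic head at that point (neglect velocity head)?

h = z + ψ = 64.90 + 100.09 = 164.99 m.

h ≈ 164.99 m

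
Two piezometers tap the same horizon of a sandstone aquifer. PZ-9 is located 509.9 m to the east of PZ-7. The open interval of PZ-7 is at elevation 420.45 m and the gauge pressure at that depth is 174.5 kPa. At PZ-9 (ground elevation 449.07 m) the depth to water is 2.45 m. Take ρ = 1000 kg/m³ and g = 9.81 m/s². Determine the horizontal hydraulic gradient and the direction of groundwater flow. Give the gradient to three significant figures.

i ≈ 0.0164; groundwater flows toward the west

Pressure head at PZ-7: ψ = P/(ρg) = 174.5×1000 / (1000 × 9.81) = 17.79 m.
Total head at PZ-7: h = z + ψ = 420.45 + 17.79 = 438.24 m.
Total head at PZ-9: h = 449.07 − 2.45 = 446.62 m.
Head difference: h(PZ-7) − h(PZ-9) = 438.24 − 446.62 = -8.38 m.
Hydraulic gradient: i = |Δh| / L = 8.38 / 509.9 = 0.0164.
Flow is from higher to lower head: from PZ-9 toward PZ-7, i.e. toward the west.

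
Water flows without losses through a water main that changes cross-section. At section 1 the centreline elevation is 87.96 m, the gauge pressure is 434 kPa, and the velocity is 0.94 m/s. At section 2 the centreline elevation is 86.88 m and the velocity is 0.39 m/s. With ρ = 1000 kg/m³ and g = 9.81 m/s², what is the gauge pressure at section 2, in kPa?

Pressure head at 1: ψ₁ = P₁/(ρg) = 434×1000 / (1000 × 9.81) = 44.24 m.
Velocity heads: v₁²/2g = 0.94²/19.62 = 0.045 m; v₂²/2g = 0.39²/19.62 = 0.008 m.
Total head H = z₁ + ψ₁ + v₁²/2g = 87.96 + 44.24 + 0.045 = 132.24 m.
ψ₂ = H − z₂ − v₂²/2g = 132.24 − 86.88 − 0.008 = 45.35 m.
P₂ = ρgψ₂ = 1000 × 9.81 × 45.35 ≈ 445 kPa.

P₂ ≈ 445 kPa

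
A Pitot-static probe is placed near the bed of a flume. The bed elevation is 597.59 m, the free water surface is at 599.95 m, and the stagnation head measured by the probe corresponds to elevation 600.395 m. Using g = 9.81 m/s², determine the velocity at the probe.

v ≈ 2.95 m/s

Near the bed, under hydrostatic conditions, the piezometric head (z + ψ) equals the free-surface elevation, 599.95 m.
Velocity head = total − piezometric = 600.395 − 599.95 = 0.445 m.
v = √(2g·h_v) = √(2 × 9.81 × 0.445) = 2.95 m/s.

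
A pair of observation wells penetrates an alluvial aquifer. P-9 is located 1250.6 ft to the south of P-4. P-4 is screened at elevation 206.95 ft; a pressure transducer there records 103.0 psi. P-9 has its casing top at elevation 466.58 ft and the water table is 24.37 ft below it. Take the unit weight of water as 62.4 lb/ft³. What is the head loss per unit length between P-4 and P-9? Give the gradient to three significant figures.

Pressure head at P-4: ψ = 144·P/γ = 144 × 103.0 / 62.4 = 237.69 ft.
Total head at P-4: h = z + ψ = 206.95 + 237.69 = 444.64 ft.
Total head at P-9: h = 466.58 − 24.37 = 442.21 ft.
Head difference: h(P-4) − h(P-9) = 444.64 − 442.21 = 2.43 ft.
Hydraulic gradient: i = |Δh| / L = 2.43 / 1250.6 = 0.00194.

i ≈ 0.00194 ft/ft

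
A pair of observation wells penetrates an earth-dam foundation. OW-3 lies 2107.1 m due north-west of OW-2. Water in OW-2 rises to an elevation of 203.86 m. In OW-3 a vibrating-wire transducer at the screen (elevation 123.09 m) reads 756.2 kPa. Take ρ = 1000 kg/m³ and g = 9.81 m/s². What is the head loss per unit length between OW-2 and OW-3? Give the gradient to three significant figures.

i ≈ 0.00175 m/m

Total head at OW-2: h = 203.86 m (water level in the piezometer is the total head).
Pressure head at OW-3: ψ = P/(ρg) = 756.2×1000 / (1000 × 9.81) = 77.08 m.
Total head at OW-3: h = z + ψ = 123.09 + 77.08 = 200.17 m.
Head difference: h(OW-2) − h(OW-3) = 203.86 − 200.17 = 3.69 m.
Hydraulic gradient: i = |Δh| / L = 3.69 / 2107.1 = 0.00175.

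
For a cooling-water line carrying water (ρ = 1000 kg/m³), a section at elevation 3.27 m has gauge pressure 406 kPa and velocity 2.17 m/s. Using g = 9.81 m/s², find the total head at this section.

h ≈ 44.90 m

Pressure head ψ = P/(ρg) = 406×1000 / (1000 × 9.81) = 41.39 m.
Velocity head = v²/(2g) = 2.17² / (2 × 9.81) = 0.240 m.
h = z + ψ + v²/(2g) = 3.27 + 41.39 + 0.240 = 44.90 m.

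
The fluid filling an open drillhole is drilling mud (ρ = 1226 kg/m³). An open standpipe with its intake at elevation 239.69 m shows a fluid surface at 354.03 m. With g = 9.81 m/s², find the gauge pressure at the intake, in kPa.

Pressure head ψ = h − z = 354.03 − 239.69 = 114.34 m.
P = ρgψ = 1226 × 9.81 × 114.34 = 1375174 Pa ≈ 1380 kPa.

P ≈ 1380 kPa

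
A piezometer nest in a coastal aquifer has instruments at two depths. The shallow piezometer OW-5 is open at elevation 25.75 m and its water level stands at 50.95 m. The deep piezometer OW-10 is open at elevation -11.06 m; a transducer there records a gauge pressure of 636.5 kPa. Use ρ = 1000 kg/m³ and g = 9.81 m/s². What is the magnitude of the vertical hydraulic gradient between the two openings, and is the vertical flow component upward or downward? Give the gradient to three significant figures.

|i_v| ≈ 0.0780; vertical flow is upward

Total head at OW-5: h = 50.95 m (water level in the standpipe).
Pressure head at OW-10: ψ = P/(ρg) = 636.5×1000 / (1000 × 9.81) = 64.88 m.
Total head at OW-10: h = z + ψ = -11.06 + 64.88 = 53.82 m.
Δh = h(OW-5) − h(OW-10) = 50.95 − 53.82 = -2.87 m.
Vertical separation Δz = 25.75 − (-11.06) = 36.81 m.
|i_v| = |Δh| / Δz = 2.87 / 36.81 = 0.0780.
Head is higher in the deep piezometer, so vertical flow is upward (discharge condition).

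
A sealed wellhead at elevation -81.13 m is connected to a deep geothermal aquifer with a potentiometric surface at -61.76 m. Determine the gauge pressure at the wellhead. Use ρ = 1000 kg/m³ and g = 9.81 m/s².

Head above the cap: Δh = -61.76 − (-81.13) = 19.37 m.
P = ρgΔh = 1000 × 9.81 × 19.37 = 190020 Pa ≈ 190 kPa.

P ≈ 190 kPa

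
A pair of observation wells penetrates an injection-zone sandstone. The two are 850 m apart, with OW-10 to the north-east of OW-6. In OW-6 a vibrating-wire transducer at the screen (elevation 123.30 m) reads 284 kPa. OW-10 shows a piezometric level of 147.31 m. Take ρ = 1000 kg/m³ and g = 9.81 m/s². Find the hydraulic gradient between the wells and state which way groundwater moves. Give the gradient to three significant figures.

Pressure head at OW-6: ψ = P/(ρg) = 284×1000 / (1000 × 9.81) = 28.95 m.
Total head at OW-6: h = z + ψ = 123.30 + 28.95 = 152.25 m.
Total head at OW-10: h = 147.31 m (water level in the piezometer is the total head).
Head difference: h(OW-6) − h(OW-10) = 152.25 − 147.31 = 4.94 m.
Hydraulic gradient: i = |Δh| / L = 4.94 / 850 = 0.00581.
Flow is from higher to lower head: from OW-6 toward OW-10, i.e. toward the north-east.

i ≈ 0.00581; groundwater flows toward the north-east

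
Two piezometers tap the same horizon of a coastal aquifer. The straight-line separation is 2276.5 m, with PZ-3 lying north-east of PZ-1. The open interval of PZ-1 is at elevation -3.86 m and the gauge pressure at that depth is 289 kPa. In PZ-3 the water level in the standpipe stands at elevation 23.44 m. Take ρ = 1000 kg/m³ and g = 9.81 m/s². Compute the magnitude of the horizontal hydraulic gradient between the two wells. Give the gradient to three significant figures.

i ≈ 0.000949

Pressure head at PZ-1: ψ = P/(ρg) = 289×1000 / (1000 × 9.81) = 29.46 m.
Total head at PZ-1: h = z + ψ = -3.86 + 29.46 = 25.60 m.
Total head at PZ-3: h = 23.44 m (water level in the piezometer is the total head).
Head difference: h(PZ-1) − h(PZ-3) = 25.60 − 23.44 = 2.16 m.
Hydraulic gradient: i = |Δh| / L = 2.16 / 2276.5 = 0.000949.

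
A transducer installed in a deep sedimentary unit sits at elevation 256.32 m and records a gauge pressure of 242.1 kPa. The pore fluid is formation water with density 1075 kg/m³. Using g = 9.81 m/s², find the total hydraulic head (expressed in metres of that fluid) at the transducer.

h ≈ 279.28 m

ψ = P/(ρg) = 242.1×1000 / (1075 × 9.81) = 22.96 m.
h = z + ψ = 256.32 + 22.96 = 279.28 m.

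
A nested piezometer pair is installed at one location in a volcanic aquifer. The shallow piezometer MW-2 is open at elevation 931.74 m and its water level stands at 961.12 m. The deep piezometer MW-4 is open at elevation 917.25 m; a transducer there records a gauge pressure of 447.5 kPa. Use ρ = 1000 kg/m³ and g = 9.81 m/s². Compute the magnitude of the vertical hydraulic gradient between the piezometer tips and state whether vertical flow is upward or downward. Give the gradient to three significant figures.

|i_v| ≈ 0.121; vertical flow is upward

Total head at MW-2: h = 961.12 m (water level in the standpipe).
Pressure head at MW-4: ψ = P/(ρg) = 447.5×1000 / (1000 × 9.81) = 45.62 m.
Total head at MW-4: h = z + ψ = 917.25 + 45.62 = 962.87 m.
Δh = h(MW-2) − h(MW-4) = 961.12 − 962.87 = -1.75 m.
Vertical separation Δz = 931.74 − 917.25 = 14.49 m.
|i_v| = |Δh| / Δz = 1.75 / 14.49 = 0.121.
Head is higher in the deep piezometer, so vertical flow is upward (discharge condition).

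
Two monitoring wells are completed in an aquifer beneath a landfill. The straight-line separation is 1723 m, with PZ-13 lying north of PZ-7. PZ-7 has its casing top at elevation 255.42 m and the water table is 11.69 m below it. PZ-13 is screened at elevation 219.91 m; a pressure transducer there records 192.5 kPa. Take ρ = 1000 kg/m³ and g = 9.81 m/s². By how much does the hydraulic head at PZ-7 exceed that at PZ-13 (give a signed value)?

Total head at PZ-7: h = 255.42 − 11.69 = 243.73 m.
Pressure head at PZ-13: ψ = P/(ρg) = 192.5×1000 / (1000 × 9.81) = 19.62 m.
Total head at PZ-13: h = z + ψ = 219.91 + 19.62 = 239.53 m.
Head difference: h(PZ-7) − h(PZ-13) = 243.73 − 239.53 = 4.20 m.

Δh ≈ 4.20 m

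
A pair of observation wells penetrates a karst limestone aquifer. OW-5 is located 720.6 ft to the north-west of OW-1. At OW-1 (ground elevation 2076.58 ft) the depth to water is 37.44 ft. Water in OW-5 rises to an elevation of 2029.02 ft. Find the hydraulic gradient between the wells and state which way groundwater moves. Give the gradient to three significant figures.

Total head at OW-1: h = 2076.58 − 37.44 = 2039.14 ft.
Total head at OW-5: h = 2029.02 ft (water level in the piezometer is the total head).
Head difference: h(OW-1) − h(OW-5) = 2039.14 − 2029.02 = 10.12 ft.
Hydraulic gradient: i = |Δh| / L = 10.12 / 720.6 = 0.0140.
Flow is from higher to lower head: from OW-1 toward OW-5, i.e. toward the north-west.

i ≈ 0.0140; groundwater flows toward the north-west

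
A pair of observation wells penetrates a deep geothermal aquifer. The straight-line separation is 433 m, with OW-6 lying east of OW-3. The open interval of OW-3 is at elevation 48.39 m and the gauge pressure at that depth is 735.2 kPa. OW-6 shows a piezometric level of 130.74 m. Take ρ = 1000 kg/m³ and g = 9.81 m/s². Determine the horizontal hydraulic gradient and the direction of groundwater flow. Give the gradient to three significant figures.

Pressure head at OW-3: ψ = P/(ρg) = 735.2×1000 / (1000 × 9.81) = 74.94 m.
Total head at OW-3: h = z + ψ = 48.39 + 74.94 = 123.33 m.
Total head at OW-6: h = 130.74 m (water level in the piezometer is the total head).
Head difference: h(OW-3) − h(OW-6) = 123.33 − 130.74 = -7.41 m.
Hydraulic gradient: i = |Δh| / L = 7.41 / 433 = 0.0171.
Flow is from higher to lower head: from OW-6 toward OW-3, i.e. toward the west.

i ≈ 0.0171; groundwater flows toward the west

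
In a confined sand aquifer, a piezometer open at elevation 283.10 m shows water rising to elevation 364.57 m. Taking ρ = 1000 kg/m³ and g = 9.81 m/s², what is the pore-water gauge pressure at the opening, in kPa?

P ≈ 799 kPa

Pressure head ψ = h − z = 364.57 − 283.10 = 81.47 m.
P = ρgψ = 1000 × 9.81 × 81.47 = 799221 Pa ≈ 799 kPa.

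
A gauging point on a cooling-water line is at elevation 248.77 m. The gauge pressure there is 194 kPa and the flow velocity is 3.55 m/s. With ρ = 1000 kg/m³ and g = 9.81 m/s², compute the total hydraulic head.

h ≈ 269.19 m

Pressure head ψ = P/(ρg) = 194×1000 / (1000 × 9.81) = 19.78 m.
Velocity head = v²/(2g) = 3.55² / (2 × 9.81) = 0.642 m.
h = z + ψ + v²/(2g) = 248.77 + 19.78 + 0.642 = 269.19 m.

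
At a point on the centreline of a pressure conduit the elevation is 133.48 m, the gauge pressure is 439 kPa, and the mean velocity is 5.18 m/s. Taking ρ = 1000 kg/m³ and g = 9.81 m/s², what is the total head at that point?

h ≈ 179.60 m

Pressure head ψ = P/(ρg) = 439×1000 / (1000 × 9.81) = 44.75 m.
Velocity head = v²/(2g) = 5.18² / (2 × 9.81) = 1.368 m.
h = z + ψ + v²/(2g) = 133.48 + 44.75 + 1.368 = 179.60 m.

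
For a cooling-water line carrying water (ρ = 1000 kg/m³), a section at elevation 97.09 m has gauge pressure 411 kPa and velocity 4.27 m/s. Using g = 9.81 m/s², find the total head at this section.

Pressure head ψ = P/(ρg) = 411×1000 / (1000 × 9.81) = 41.90 m.
Velocity head = v²/(2g) = 4.27² / (2 × 9.81) = 0.929 m.
h = z + ψ + v²/(2g) = 97.09 + 41.90 + 0.929 = 139.92 m.

h ≈ 139.92 m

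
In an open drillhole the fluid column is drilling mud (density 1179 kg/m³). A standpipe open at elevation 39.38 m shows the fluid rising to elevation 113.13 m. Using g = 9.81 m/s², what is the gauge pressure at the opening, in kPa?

Pressure head ψ = h − z = 113.13 − 39.38 = 73.75 m.
P = ρgψ = 1179 × 9.81 × 73.75 = 852992 Pa ≈ 853 kPa.

P ≈ 853 kPa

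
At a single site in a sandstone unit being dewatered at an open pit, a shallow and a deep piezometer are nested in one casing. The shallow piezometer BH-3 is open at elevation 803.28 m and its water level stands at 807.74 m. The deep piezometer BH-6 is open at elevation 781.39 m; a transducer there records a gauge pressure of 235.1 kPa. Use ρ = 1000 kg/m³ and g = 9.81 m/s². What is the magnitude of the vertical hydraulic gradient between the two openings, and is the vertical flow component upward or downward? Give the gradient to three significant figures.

Total head at BH-3: h = 807.74 m (water level in the standpipe).
Pressure head at BH-6: ψ = P/(ρg) = 235.1×1000 / (1000 × 9.81) = 23.97 m.
Total head at BH-6: h = z + ψ = 781.39 + 23.97 = 805.36 m.
Δh = h(BH-3) − h(BH-6) = 807.74 − 805.36 = 2.38 m.
Vertical separation Δz = 803.28 − 781.39 = 21.89 m.
|i_v| = |Δh| / Δz = 2.38 / 21.89 = 0.109.
Head is higher in the shallow piezometer, so vertical flow is downward (recharge condition).

|i_v| ≈ 0.109; vertical flow is downward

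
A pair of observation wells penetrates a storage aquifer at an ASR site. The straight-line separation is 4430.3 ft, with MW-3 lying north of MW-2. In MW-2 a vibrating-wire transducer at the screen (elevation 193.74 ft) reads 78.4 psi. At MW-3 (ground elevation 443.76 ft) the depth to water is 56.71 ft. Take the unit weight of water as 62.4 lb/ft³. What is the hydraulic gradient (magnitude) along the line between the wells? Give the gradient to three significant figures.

i ≈ 0.00280

Pressure head at MW-2: ψ = 144·P/γ = 144 × 78.4 / 62.4 = 180.92 ft.
Total head at MW-2: h = z + ψ = 193.74 + 180.92 = 374.66 ft.
Total head at MW-3: h = 443.76 − 56.71 = 387.05 ft.
Head difference: h(MW-2) − h(MW-3) = 374.66 − 387.05 = -12.39 ft.
Hydraulic gradient: i = |Δh| / L = 12.39 / 4430.3 = 0.00280.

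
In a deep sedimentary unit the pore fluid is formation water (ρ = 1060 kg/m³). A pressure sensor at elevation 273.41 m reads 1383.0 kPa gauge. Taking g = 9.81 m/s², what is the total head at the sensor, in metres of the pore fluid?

ψ = P/(ρg) = 1383.0×1000 / (1060 × 9.81) = 133.00 m.
h = z + ψ = 273.41 + 133.00 = 406.41 m.

h ≈ 406.41 m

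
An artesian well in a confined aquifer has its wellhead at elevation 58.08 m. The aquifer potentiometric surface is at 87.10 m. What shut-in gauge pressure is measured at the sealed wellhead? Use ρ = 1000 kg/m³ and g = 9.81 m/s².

Head above the cap: Δh = 87.10 − 58.08 = 29.02 m.
P = ρgΔh = 1000 × 9.81 × 29.02 = 284686 Pa ≈ 285 kPa.

P ≈ 285 kPa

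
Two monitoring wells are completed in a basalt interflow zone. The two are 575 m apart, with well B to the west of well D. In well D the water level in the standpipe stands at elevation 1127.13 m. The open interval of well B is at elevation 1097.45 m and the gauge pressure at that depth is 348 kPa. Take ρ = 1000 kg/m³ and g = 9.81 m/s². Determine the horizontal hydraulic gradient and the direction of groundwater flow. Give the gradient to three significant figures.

Total head at well D: h = 1127.13 m (water level in the piezometer is the total head).
Pressure head at well B: ψ = P/(ρg) = 348×1000 / (1000 × 9.81) = 35.47 m.
Total head at well B: h = z + ψ = 1097.45 + 35.47 = 1132.92 m.
Head difference: h(well D) − h(well B) = 1127.13 − 1132.92 = -5.79 m.
Hydraulic gradient: i = |Δh| / L = 5.79 / 575 = 0.0101.
Flow is from higher to lower head: from well B toward well D, i.e. toward the east.

i ≈ 0.0101; groundwater flows toward the east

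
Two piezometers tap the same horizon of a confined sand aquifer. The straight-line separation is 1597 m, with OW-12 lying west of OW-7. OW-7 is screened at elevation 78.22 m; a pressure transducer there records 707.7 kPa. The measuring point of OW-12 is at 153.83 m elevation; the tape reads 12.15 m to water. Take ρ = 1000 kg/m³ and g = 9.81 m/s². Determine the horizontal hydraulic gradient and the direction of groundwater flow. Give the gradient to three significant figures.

Pressure head at OW-7: ψ = P/(ρg) = 707.7×1000 / (1000 × 9.81) = 72.14 m.
Total head at OW-7: h = z + ψ = 78.22 + 72.14 = 150.36 m.
Total head at OW-12: h = 153.83 − 12.15 = 141.68 m.
Head difference: h(OW-7) − h(OW-12) = 150.36 − 141.68 = 8.68 m.
Hydraulic gradient: i = |Δh| / L = 8.68 / 1597 = 0.00544.
Flow is from higher to lower head: from OW-7 toward OW-12, i.e. toward the west.

i ≈ 0.00544; groundwater flows toward the west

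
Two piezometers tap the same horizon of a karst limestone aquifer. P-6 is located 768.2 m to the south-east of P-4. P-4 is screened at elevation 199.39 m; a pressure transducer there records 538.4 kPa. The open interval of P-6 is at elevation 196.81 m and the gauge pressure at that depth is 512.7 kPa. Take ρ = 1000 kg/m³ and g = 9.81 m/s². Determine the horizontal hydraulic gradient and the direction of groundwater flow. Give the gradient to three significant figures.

i ≈ 0.00677; groundwater flows toward the south-east

Pressure head at P-4: ψ = P/(ρg) = 538.4×1000 / (1000 × 9.81) = 54.88 m.
Total head at P-4: h = z + ψ = 199.39 + 54.88 = 254.27 m.
Pressure head at P-6: ψ = P/(ρg) = 512.7×1000 / (1000 × 9.81) = 52.26 m.
Total head at P-6: h = z + ψ = 196.81 + 52.26 = 249.07 m.
Head difference: h(P-4) − h(P-6) = 254.27 − 249.07 = 5.20 m.
Hydraulic gradient: i = |Δh| / L = 5.20 / 768.2 = 0.00677.
Flow is from higher to lower head: from P-4 toward P-6, i.e. toward the south-east.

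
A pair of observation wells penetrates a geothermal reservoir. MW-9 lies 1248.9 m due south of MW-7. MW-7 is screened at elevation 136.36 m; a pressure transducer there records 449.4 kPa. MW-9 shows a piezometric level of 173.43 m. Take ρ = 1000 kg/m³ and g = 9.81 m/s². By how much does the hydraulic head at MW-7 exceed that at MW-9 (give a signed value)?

Pressure head at MW-7: ψ = P/(ρg) = 449.4×1000 / (1000 × 9.81) = 45.81 m.
Total head at MW-7: h = z + ψ = 136.36 + 45.81 = 182.17 m.
Total head at MW-9: h = 173.43 m (water level in the piezometer is the total head).
Head difference: h(MW-7) − h(MW-9) = 182.17 − 173.43 = 8.74 m.

Δh ≈ 8.74 m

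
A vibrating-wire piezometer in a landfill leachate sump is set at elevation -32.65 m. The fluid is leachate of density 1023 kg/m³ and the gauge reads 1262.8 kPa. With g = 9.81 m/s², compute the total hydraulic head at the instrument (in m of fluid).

ψ = P/(ρg) = 1262.8×1000 / (1023 × 9.81) = 125.83 m.
h = z + ψ = -32.65 + 125.83 = 93.18 m.

h ≈ 93.18 m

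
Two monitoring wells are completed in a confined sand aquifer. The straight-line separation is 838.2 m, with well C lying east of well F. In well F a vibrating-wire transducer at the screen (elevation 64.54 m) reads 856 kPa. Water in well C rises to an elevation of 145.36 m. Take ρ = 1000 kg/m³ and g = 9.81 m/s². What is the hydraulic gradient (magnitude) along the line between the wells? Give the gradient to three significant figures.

Pressure head at well F: ψ = P/(ρg) = 856×1000 / (1000 × 9.81) = 87.26 m.
Total head at well F: h = z + ψ = 64.54 + 87.26 = 151.80 m.
Total head at well C: h = 145.36 m (water level in the piezometer is the total head).
Head difference: h(well F) − h(well C) = 151.80 − 145.36 = 6.44 m.
Hydraulic gradient: i = |Δh| / L = 6.44 / 838.2 = 0.00768.

i ≈ 0.00768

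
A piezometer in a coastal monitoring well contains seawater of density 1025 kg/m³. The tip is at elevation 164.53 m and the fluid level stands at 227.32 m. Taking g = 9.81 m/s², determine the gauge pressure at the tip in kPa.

Pressure head ψ = h − z = 227.32 − 164.53 = 62.79 m.
P = ρgψ = 1025 × 9.81 × 62.79 = 631369 Pa ≈ 631 kPa.

P ≈ 631 kPa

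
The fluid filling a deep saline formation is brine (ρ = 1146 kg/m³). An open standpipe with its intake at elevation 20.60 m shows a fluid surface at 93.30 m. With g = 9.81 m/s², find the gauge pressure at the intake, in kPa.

Pressure head ψ = h − z = 93.30 − 20.60 = 72.70 m.
P = ρgψ = 1146 × 9.81 × 72.70 = 817312 Pa ≈ 817 kPa.

P ≈ 817 kPa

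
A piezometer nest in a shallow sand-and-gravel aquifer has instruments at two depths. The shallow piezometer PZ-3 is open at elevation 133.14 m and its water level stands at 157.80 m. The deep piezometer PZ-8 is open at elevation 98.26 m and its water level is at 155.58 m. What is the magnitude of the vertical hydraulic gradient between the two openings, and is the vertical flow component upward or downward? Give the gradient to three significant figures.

|i_v| ≈ 0.0636; vertical flow is downward

Total head at PZ-3: h = 157.80 m (water level in the standpipe).
Total head at PZ-8: h = 155.58 m.
Δh = h(PZ-3) − h(PZ-8) = 157.80 − 155.58 = 2.22 m.
Vertical separation Δz = 133.14 − 98.26 = 34.88 m.
|i_v| = |Δh| / Δz = 2.22 / 34.88 = 0.0636.
Head is higher in the shallow piezometer, so vertical flow is downward (recharge condition).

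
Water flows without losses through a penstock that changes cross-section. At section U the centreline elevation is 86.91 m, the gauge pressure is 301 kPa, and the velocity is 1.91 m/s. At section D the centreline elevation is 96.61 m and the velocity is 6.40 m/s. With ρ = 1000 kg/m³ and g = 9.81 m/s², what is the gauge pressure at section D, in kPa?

Pressure head at U: ψ₁ = P₁/(ρg) = 301×1000 / (1000 × 9.81) = 30.68 m.
Velocity heads: v₁²/2g = 1.91²/19.62 = 0.186 m; v₂²/2g = 6.40²/19.62 = 2.088 m.
Total head H = z₁ + ψ₁ + v₁²/2g = 86.91 + 30.68 + 0.186 = 117.78 m.
ψ₂ = H − z₂ − v₂²/2g = 117.78 − 96.61 − 2.088 = 19.08 m.
P₂ = ρgψ₂ = 1000 × 9.81 × 19.08 ≈ 187 kPa.

P₂ ≈ 187 kPa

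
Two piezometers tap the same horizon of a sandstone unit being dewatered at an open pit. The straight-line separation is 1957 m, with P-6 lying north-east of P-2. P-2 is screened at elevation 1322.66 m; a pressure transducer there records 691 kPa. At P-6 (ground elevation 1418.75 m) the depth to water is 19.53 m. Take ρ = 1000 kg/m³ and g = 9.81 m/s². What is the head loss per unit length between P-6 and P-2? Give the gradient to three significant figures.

Pressure head at P-2: ψ = P/(ρg) = 691×1000 / (1000 × 9.81) = 70.44 m.
Total head at P-2: h = z + ψ = 1322.66 + 70.44 = 1393.10 m.
Total head at P-6: h = 1418.75 − 19.53 = 1399.22 m.
Head difference: h(P-2) − h(P-6) = 1393.10 − 1399.22 = -6.12 m.
Hydraulic gradient: i = |Δh| / L = 6.12 / 1957 = 0.00313.

i ≈ 0.00313 m/m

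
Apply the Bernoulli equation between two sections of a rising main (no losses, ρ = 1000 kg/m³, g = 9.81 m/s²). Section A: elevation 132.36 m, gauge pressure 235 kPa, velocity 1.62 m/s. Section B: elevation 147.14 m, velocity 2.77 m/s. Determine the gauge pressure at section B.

Pressure head at A: ψ₁ = P₁/(ρg) = 235×1000 / (1000 × 9.81) = 23.96 m.
Velocity heads: v₁²/2g = 1.62²/19.62 = 0.134 m; v₂²/2g = 2.77²/19.62 = 0.391 m.
Total head H = z₁ + ψ₁ + v₁²/2g = 132.36 + 23.96 + 0.134 = 156.45 m.
ψ₂ = H − z₂ − v₂²/2g = 156.45 − 147.14 − 0.391 = 8.92 m.
P₂ = ρgψ₂ = 1000 × 9.81 × 8.92 ≈ 87.5 kPa.

P₂ ≈ 87.5 kPa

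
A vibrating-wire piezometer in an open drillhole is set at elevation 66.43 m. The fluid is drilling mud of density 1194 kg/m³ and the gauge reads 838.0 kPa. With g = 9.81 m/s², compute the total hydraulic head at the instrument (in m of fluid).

ψ = P/(ρg) = 838.0×1000 / (1194 × 9.81) = 71.54 m.
h = z + ψ = 66.43 + 71.54 = 137.97 m.

h ≈ 137.97 m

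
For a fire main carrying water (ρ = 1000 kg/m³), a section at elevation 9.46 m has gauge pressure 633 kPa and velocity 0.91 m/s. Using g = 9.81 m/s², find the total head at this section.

Pressure head ψ = P/(ρg) = 633×1000 / (1000 × 9.81) = 64.53 m.
Velocity head = v²/(2g) = 0.91² / (2 × 9.81) = 0.042 m.
h = z + ψ + v²/(2g) = 9.46 + 64.53 + 0.042 = 74.03 m.

h ≈ 74.03 m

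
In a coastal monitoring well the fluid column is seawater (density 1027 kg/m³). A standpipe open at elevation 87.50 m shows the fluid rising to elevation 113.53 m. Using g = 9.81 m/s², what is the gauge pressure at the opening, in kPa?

P ≈ 262 kPa

Pressure head ψ = h − z = 113.53 − 87.50 = 26.03 m.
P = ρgψ = 1027 × 9.81 × 26.03 = 262249 Pa ≈ 262 kPa.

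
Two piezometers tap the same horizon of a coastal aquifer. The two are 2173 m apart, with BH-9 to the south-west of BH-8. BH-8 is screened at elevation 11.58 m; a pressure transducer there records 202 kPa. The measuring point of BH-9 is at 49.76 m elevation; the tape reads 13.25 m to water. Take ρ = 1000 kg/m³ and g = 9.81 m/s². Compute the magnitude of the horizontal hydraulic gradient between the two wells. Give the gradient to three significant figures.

Pressure head at BH-8: ψ = P/(ρg) = 202×1000 / (1000 × 9.81) = 20.59 m.
Total head at BH-8: h = z + ψ = 11.58 + 20.59 = 32.17 m.
Total head at BH-9: h = 49.76 − 13.25 = 36.51 m.
Head difference: h(BH-8) − h(BH-9) = 32.17 − 36.51 = -4.34 m.
Hydraulic gradient: i = |Δh| / L = 4.34 / 2173 = 0.00200.

i ≈ 0.00200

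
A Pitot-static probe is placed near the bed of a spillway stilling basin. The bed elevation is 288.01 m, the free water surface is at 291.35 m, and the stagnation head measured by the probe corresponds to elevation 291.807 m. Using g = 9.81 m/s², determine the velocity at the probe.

v ≈ 2.99 m/s

Near the bed, under hydrostatic conditions, the piezometric head (z + ψ) equals the free-surface elevation, 291.35 m.
Velocity head = total − piezometric = 291.807 − 291.35 = 0.457 m.
v = √(2g·h_v) = √(2 × 9.81 × 0.457) = 2.99 m/s.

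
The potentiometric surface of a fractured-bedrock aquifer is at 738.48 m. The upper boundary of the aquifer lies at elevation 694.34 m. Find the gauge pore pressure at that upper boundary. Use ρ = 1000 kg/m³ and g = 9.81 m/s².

Pressure head at the aquifer top: ψ = h − z = 738.48 − 694.34 = 44.14 m.
P = ρgψ = 1000 × 9.81 × 44.14 = 433013 Pa ≈ 433 kPa.

P ≈ 433 kPa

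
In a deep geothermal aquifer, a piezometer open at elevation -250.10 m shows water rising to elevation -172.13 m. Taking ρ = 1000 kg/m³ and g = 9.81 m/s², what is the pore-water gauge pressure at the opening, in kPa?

P ≈ 765 kPa

Pressure head ψ = h − z = -172.13 − (-250.10) = 77.97 m.
P = ρgψ = 1000 × 9.81 × 77.97 = 764886 Pa ≈ 765 kPa.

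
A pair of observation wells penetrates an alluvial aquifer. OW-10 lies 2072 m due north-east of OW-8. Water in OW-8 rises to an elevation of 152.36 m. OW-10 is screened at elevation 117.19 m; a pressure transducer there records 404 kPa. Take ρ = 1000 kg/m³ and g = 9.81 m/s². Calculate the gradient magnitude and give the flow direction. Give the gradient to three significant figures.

Total head at OW-8: h = 152.36 m (water level in the piezometer is the total head).
Pressure head at OW-10: ψ = P/(ρg) = 404×1000 / (1000 × 9.81) = 41.18 m.
Total head at OW-10: h = z + ψ = 117.19 + 41.18 = 158.37 m.
Head difference: h(OW-8) − h(OW-10) = 152.36 − 158.37 = -6.01 m.
Hydraulic gradient: i = |Δh| / L = 6.01 / 2072 = 0.00290.
Flow is from higher to lower head: from OW-10 toward OW-8, i.e. toward the south-west.

i ≈ 0.00290; groundwater flows toward the south-west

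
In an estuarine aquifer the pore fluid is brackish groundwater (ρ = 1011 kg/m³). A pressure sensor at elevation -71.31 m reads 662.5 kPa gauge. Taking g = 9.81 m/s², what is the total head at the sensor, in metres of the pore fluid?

h ≈ -4.51 m

ψ = P/(ρg) = 662.5×1000 / (1011 × 9.81) = 66.80 m.
h = z + ψ = -71.31 + 66.80 = -4.51 m.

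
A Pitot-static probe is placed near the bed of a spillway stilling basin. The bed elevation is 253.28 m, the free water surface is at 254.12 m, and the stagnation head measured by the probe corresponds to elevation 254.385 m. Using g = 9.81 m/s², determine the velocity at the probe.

v ≈ 2.28 m/s

Near the bed, under hydrostatic conditions, the piezometric head (z + ψ) equals the free-surface elevation, 254.12 m.
Velocity head = total − piezometric = 254.385 − 254.12 = 0.265 m.
v = √(2g·h_v) = √(2 × 9.81 × 0.265) = 2.28 m/s.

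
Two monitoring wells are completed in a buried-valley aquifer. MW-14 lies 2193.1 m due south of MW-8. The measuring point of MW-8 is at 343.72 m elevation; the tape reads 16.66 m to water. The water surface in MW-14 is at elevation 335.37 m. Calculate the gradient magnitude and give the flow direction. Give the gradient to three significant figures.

i ≈ 0.00379; groundwater flows toward the north

Total head at MW-8: h = 343.72 − 16.66 = 327.06 m.
Total head at MW-14: h = 335.37 m (water level in the piezometer is the total head).
Head difference: h(MW-8) − h(MW-14) = 327.06 − 335.37 = -8.31 m.
Hydraulic gradient: i = |Δh| / L = 8.31 / 2193.1 = 0.00379.
Flow is from higher to lower head: from MW-14 toward MW-8, i.e. toward the north.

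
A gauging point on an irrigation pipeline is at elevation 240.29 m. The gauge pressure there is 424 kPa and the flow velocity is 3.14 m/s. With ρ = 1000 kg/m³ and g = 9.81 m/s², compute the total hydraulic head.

h ≈ 284.01 m

Pressure head ψ = P/(ρg) = 424×1000 / (1000 × 9.81) = 43.22 m.
Velocity head = v²/(2g) = 3.14² / (2 × 9.81) = 0.503 m.
h = z + ψ + v²/(2g) = 240.29 + 43.22 + 0.503 = 284.01 m.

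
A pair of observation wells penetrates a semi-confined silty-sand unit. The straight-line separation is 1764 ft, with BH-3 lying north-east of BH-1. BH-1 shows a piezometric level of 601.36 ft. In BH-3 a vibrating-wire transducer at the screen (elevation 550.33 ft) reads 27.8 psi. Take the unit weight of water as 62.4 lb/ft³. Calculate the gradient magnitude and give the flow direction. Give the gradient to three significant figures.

i ≈ 0.00744; groundwater flows toward the south-west

Total head at BH-1: h = 601.36 ft (water level in the piezometer is the total head).
Pressure head at BH-3: ψ = 144·P/γ = 144 × 27.8 / 62.4 = 64.15 ft.
Total head at BH-3: h = z + ψ = 550.33 + 64.15 = 614.48 ft.
Head difference: h(BH-1) − h(BH-3) = 601.36 − 614.48 = -13.12 ft.
Hydraulic gradient: i = |Δh| / L = 13.12 / 1764 = 0.00744.
Flow is from higher to lower head: from BH-3 toward BH-1, i.e. toward the south-west.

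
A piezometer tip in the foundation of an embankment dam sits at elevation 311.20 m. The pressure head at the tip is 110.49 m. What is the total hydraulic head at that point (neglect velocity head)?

h ≈ 421.69 m

h = z + ψ = 311.20 + 110.49 = 421.69 m.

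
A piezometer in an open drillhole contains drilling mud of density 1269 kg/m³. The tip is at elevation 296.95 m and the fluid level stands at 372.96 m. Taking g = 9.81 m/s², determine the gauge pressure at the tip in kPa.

P ≈ 946 kPa

Pressure head ψ = h − z = 372.96 − 296.95 = 76.01 m.
P = ρgψ = 1269 × 9.81 × 76.01 = 946240 Pa ≈ 946 kPa.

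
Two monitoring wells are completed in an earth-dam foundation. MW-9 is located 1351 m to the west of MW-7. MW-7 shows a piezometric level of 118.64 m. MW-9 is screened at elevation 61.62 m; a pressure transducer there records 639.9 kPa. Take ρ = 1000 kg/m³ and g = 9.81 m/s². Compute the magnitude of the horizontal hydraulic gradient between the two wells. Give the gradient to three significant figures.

Total head at MW-7: h = 118.64 m (water level in the piezometer is the total head).
Pressure head at MW-9: ψ = P/(ρg) = 639.9×1000 / (1000 × 9.81) = 65.23 m.
Total head at MW-9: h = z + ψ = 61.62 + 65.23 = 126.85 m.
Head difference: h(MW-7) − h(MW-9) = 118.64 − 126.85 = -8.21 m.
Hydraulic gradient: i = |Δh| / L = 8.21 / 1351 = 0.00608.

i ≈ 0.00608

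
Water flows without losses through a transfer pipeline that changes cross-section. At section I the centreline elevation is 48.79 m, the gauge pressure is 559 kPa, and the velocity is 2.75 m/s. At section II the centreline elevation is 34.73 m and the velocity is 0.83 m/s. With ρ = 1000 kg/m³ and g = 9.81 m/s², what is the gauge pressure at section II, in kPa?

P₂ ≈ 700 kPa

Pressure head at I: ψ₁ = P₁/(ρg) = 559×1000 / (1000 × 9.81) = 56.98 m.
Velocity heads: v₁²/2g = 2.75²/19.62 = 0.385 m; v₂²/2g = 0.83²/19.62 = 0.035 m.
Total head H = z₁ + ψ₁ + v₁²/2g = 48.79 + 56.98 + 0.385 = 106.16 m.
ψ₂ = H − z₂ − v₂²/2g = 106.16 − 34.73 − 0.035 = 71.40 m.
P₂ = ρgψ₂ = 1000 × 9.81 × 71.40 ≈ 700 kPa.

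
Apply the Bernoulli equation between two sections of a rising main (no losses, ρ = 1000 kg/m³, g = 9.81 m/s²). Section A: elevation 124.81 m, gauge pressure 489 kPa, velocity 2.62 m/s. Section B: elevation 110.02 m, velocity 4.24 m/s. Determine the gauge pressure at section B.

P₂ ≈ 629 kPa

Pressure head at A: ψ₁ = P₁/(ρg) = 489×1000 / (1000 × 9.81) = 49.85 m.
Velocity heads: v₁²/2g = 2.62²/19.62 = 0.350 m; v₂²/2g = 4.24²/19.62 = 0.916 m.
Total head H = z₁ + ψ₁ + v₁²/2g = 124.81 + 49.85 + 0.350 = 175.01 m.
ψ₂ = H − z₂ − v₂²/2g = 175.01 − 110.02 − 0.916 = 64.07 m.
P₂ = ρgψ₂ = 1000 × 9.81 × 64.07 ≈ 629 kPa.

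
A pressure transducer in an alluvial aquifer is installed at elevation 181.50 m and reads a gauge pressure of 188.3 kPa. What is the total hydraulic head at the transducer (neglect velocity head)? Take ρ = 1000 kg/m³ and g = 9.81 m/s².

ψ = P/(ρg) = 188.3×1000 / (1000 × 9.81) = 19.19 m.
h = z + ψ = 181.50 + 19.19 = 200.69 m.

h ≈ 200.69 m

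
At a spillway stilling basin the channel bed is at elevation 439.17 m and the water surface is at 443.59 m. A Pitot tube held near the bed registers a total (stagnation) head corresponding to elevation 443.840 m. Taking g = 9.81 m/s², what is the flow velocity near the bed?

Near the bed, under hydrostatic conditions, the piezometric head (z + ψ) equals the free-surface elevation, 443.59 m.
Velocity head = total − piezometric = 443.840 − 443.59 = 0.250 m.
v = √(2g·h_v) = √(2 × 9.81 × 0.250) = 2.21 m/s.

v ≈ 2.21 m/s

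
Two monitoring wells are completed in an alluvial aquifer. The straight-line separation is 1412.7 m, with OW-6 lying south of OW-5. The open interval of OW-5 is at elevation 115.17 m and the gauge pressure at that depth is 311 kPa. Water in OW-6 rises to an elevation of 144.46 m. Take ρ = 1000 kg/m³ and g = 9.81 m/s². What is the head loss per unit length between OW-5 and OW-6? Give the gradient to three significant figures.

Pressure head at OW-5: ψ = P/(ρg) = 311×1000 / (1000 × 9.81) = 31.70 m.
Total head at OW-5: h = z + ψ = 115.17 + 31.70 = 146.87 m.
Total head at OW-6: h = 144.46 m (water level in the piezometer is the total head).
Head difference: h(OW-5) − h(OW-6) = 146.87 − 144.46 = 2.41 m.
Hydraulic gradient: i = |Δh| / L = 2.41 / 1412.7 = 0.00171.

i ≈ 0.00171 m/m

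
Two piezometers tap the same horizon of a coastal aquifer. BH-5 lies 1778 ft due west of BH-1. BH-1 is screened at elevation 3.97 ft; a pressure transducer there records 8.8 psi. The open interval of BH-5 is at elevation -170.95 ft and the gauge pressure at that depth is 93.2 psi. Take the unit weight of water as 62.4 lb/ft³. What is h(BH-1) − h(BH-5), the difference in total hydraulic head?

Pressure head at BH-1: ψ = 144·P/γ = 144 × 8.8 / 62.4 = 20.31 ft.
Total head at BH-1: h = z + ψ = 3.97 + 20.31 = 24.28 ft.
Pressure head at BH-5: ψ = 144·P/γ = 144 × 93.2 / 62.4 = 215.08 ft.
Total head at BH-5: h = z + ψ = -170.95 + 215.08 = 44.13 ft.
Head difference: h(BH-1) − h(BH-5) = 24.28 − 44.13 = -19.85 ft.

Δh ≈ -19.85 ft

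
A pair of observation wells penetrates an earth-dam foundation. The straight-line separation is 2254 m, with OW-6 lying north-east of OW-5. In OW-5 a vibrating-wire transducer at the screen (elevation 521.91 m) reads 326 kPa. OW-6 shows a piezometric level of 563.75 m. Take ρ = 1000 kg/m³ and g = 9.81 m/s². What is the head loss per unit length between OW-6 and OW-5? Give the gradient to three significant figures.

Pressure head at OW-5: ψ = P/(ρg) = 326×1000 / (1000 × 9.81) = 33.23 m.
Total head at OW-5: h = z + ψ = 521.91 + 33.23 = 555.14 m.
Total head at OW-6: h = 563.75 m (water level in the piezometer is the total head).
Head difference: h(OW-5) − h(OW-6) = 555.14 − 563.75 = -8.61 m.
Hydraulic gradient: i = |Δh| / L = 8.61 / 2254 = 0.00382.

i ≈ 0.00382 m/m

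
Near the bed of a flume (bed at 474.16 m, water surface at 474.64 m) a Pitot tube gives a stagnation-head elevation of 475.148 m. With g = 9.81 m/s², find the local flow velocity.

v ≈ 3.16 m/s

Near the bed, under hydrostatic conditions, the piezometric head (z + ψ) equals the free-surface elevation, 474.64 m.
Velocity head = total − piezometric = 475.148 − 474.64 = 0.508 m.
v = √(2g·h_v) = √(2 × 9.81 × 0.508) = 3.16 m/s.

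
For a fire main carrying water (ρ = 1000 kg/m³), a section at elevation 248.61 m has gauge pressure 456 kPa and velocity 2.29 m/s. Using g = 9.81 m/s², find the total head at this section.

h ≈ 295.36 m

Pressure head ψ = P/(ρg) = 456×1000 / (1000 × 9.81) = 46.48 m.
Velocity head = v²/(2g) = 2.29² / (2 × 9.81) = 0.267 m.
h = z + ψ + v²/(2g) = 248.61 + 46.48 + 0.267 = 295.36 m.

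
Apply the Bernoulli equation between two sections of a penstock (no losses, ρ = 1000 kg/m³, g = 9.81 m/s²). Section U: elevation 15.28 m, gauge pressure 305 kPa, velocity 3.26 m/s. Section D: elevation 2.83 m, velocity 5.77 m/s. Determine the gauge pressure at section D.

P₂ ≈ 416 kPa

Pressure head at U: ψ₁ = P₁/(ρg) = 305×1000 / (1000 × 9.81) = 31.09 m.
Velocity heads: v₁²/2g = 3.26²/19.62 = 0.542 m; v₂²/2g = 5.77²/19.62 = 1.697 m.
Total head H = z₁ + ψ₁ + v₁²/2g = 15.28 + 31.09 + 0.542 = 46.91 m.
ψ₂ = H − z₂ − v₂²/2g = 46.91 − 2.83 − 1.697 = 42.38 m.
P₂ = ρgψ₂ = 1000 × 9.81 × 42.38 ≈ 416 kPa.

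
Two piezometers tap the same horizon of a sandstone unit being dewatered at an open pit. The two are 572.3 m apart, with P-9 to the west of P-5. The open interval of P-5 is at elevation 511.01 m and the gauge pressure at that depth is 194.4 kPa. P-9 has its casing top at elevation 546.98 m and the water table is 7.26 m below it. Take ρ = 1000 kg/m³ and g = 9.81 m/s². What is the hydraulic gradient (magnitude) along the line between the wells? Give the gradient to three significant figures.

i ≈ 0.0155

Pressure head at P-5: ψ = P/(ρg) = 194.4×1000 / (1000 × 9.81) = 19.82 m.
Total head at P-5: h = z + ψ = 511.01 + 19.82 = 530.83 m.
Total head at P-9: h = 546.98 − 7.26 = 539.72 m.
Head difference: h(P-5) − h(P-9) = 530.83 − 539.72 = -8.89 m.
Hydraulic gradient: i = |Δh| / L = 8.89 / 572.3 = 0.0155.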